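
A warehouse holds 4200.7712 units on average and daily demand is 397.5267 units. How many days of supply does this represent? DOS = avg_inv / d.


DOS = 4200.7712 / 397.5267 = 10.5673

10.5673 days


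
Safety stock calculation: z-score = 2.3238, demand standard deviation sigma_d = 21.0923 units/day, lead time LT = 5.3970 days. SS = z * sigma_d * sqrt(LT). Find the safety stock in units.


sqrt(LT) = sqrt(5.3970) = 2.3231
SS = 2.3238 * 21.0923 * 2.3231 = 113.8673

113.8673 units


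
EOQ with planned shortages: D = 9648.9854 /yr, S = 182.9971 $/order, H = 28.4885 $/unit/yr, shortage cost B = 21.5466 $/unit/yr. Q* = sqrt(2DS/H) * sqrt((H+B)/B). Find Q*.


sqrt(2DS/H) = 352.0814
sqrt((H+B)/B) = 1.5239
Q* = 352.0814 * 1.5239 = 536.5265

536.5265 units


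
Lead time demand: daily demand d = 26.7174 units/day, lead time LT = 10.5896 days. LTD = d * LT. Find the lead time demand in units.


LTD = 26.7174 * 10.5896 = 282.9266

282.9266 units


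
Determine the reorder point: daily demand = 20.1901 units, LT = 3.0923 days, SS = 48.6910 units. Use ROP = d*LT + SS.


d*LT = 20.1901 * 3.0923 = 62.4338
ROP = 62.4338 + 48.6910 = 111.1248

111.1248 units


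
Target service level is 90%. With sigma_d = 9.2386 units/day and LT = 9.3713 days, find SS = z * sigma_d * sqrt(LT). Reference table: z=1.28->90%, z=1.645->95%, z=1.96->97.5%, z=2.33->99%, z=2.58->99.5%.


From the table, SL = 90% corresponds to z = 1.28
sqrt(LT) = sqrt(9.3713) = 3.0613
SS = 1.28 * 9.2386 * 3.0613 = 36.2006

36.2006 units


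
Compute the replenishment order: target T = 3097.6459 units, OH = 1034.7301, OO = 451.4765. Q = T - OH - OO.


Inventory position = OH + OO = 1034.7301 + 451.4765 = 1486.2066
Q = 3097.6459 - 1486.2066 = 1611.4393

1611.4393 units


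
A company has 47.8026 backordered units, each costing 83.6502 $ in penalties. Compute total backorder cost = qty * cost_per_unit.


Total = 47.8026 * 83.6502 = 3998.6971

3998.6971 $


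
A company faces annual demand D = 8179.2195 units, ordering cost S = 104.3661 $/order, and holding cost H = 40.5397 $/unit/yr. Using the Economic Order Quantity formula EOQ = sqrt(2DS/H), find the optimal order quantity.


2*D*S = 2 * 8179.2195 * 104.3661 = 1707266.4805
2*D*S/H = 42113.4463
EOQ = sqrt(42113.4463) = 205.2156

205.2156 units


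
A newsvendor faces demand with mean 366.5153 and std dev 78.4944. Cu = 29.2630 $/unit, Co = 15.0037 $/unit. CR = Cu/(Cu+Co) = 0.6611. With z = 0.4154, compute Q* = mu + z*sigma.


CR = Cu/(Cu+Co) = 29.2630/(29.2630+15.0037) = 0.6611
z = 0.4154
Q* = 366.5153 + 0.4154 * 78.4944 = 399.1219

399.1219 units


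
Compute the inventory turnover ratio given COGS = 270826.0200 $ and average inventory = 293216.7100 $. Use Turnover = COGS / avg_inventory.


Turnover = 270826.0200 / 293216.7100 = 0.9236

0.9236


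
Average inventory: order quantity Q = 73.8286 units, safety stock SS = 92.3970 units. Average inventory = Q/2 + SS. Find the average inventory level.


Q/2 = 36.9143
Avg = 36.9143 + 92.3970 = 129.3113

129.3113 units


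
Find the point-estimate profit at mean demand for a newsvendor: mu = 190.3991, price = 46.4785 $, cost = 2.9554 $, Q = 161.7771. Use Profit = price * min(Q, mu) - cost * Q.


Sales at mu = min(161.7771, 190.3991) = 161.7771
Revenue = 46.4785 * 161.7771 = 7519.1569
Total cost = 2.9554 * 161.7771 = 478.1160
Profit = 7519.1569 - 478.1160 = 7041.0409

7041.0409 $


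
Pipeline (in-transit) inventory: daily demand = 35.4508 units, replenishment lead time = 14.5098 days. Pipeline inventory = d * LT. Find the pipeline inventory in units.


Pipeline = 35.4508 * 14.5098 = 514.3840

514.3840 units


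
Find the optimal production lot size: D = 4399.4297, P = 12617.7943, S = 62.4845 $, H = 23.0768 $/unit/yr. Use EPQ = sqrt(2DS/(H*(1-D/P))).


1 - D/P = 1 - 0.3487 = 0.6513
H*(1-D/P) = 15.0306
2DS = 549792.3302
EPQ = sqrt(36578.0989) = 191.2540

191.2540 units


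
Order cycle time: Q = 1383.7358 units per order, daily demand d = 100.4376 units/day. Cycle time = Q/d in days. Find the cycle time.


Cycle = 1383.7358 / 100.4376 = 13.7771

13.7771 days


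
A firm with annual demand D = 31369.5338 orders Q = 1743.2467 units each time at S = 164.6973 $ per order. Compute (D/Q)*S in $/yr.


Number of orders = D/Q = 17.9949
Cost = 17.9949 * 164.6973 = 2963.7099

2963.7099 $/yr


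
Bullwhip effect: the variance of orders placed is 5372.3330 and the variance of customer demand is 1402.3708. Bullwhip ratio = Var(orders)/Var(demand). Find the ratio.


BW = 5372.3330 / 1402.3708 = 3.8309

3.8309


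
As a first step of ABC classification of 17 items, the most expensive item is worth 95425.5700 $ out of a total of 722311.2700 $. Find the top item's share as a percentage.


Top item = 95425.5700
Total = 722311.2700
Percentage = 95425.5700 / 722311.2700 * 100 = 13.2111

13.2111%


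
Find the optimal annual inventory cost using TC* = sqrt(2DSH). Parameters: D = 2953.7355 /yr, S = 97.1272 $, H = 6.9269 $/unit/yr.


2*D*S*H = 3974489.7870
TC* = sqrt(3974489.7870) = 1993.6122

1993.6122 $/yr


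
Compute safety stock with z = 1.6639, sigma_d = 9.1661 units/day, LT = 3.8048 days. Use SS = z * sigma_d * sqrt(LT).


sqrt(LT) = sqrt(3.8048) = 1.9506
SS = 1.6639 * 9.1661 * 1.9506 = 29.7494

29.7494 units


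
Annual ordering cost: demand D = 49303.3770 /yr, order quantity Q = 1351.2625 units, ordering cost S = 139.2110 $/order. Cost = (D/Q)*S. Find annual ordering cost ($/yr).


Number of orders = D/Q = 36.4869
Cost = 36.4869 * 139.2110 = 5079.3776

5079.3776 $/yr


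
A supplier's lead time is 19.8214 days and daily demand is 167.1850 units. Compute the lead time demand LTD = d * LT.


LTD = 167.1850 * 19.8214 = 3313.8408

3313.8408 units


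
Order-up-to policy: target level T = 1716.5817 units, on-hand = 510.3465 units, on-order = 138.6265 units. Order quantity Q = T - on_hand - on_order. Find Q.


Inventory position = OH + OO = 510.3465 + 138.6265 = 648.9730
Q = 1716.5817 - 648.9730 = 1067.6087

1067.6087 units


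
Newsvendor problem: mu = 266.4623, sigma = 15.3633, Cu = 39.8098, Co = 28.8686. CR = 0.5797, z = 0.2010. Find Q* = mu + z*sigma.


CR = Cu/(Cu+Co) = 39.8098/(39.8098+28.8686) = 0.5797
z = 0.2010
Q* = 266.4623 + 0.2010 * 15.3633 = 269.5503

269.5503 units


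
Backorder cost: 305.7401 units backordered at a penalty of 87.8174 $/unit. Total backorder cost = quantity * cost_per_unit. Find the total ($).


Total = 305.7401 * 87.8174 = 26849.3007

26849.3007 $


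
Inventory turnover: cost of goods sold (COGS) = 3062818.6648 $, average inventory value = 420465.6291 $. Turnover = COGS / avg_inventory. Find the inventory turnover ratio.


Turnover = 3062818.6648 / 420465.6291 = 7.2843

7.2843


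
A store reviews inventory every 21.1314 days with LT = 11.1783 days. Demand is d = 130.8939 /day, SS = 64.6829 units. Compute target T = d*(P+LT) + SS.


P + LT = 32.3097
d*(P+LT) = 130.8939 * 32.3097 = 4229.1426
T = 4229.1426 + 64.6829 = 4293.8255

4293.8255 units


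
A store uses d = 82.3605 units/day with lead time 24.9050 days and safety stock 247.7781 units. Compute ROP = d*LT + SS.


d*LT = 82.3605 * 24.9050 = 2051.1883
ROP = 2051.1883 + 247.7781 = 2298.9664

2298.9664 units


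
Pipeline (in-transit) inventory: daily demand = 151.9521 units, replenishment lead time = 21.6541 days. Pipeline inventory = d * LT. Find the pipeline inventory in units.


Pipeline = 151.9521 * 21.6541 = 3290.3860

3290.3860 units


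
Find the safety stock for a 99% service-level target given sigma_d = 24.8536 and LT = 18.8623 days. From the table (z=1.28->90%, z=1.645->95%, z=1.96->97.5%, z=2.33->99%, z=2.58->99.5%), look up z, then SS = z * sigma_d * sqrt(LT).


From the table, SL = 99% corresponds to z = 2.33
sqrt(LT) = sqrt(18.8623) = 4.3431
SS = 2.33 * 24.8536 * 4.3431 = 251.5026

251.5026 units


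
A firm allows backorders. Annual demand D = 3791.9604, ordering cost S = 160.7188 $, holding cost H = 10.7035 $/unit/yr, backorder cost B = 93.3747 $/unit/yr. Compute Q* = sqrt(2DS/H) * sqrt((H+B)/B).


sqrt(2DS/H) = 337.4561
sqrt((H+B)/B) = 1.0558
Q* = 337.4561 * 1.0558 = 356.2727

356.2727 units


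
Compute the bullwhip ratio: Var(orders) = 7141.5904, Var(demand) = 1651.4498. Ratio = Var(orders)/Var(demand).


BW = 7141.5904 / 1651.4498 = 4.3244

4.3244


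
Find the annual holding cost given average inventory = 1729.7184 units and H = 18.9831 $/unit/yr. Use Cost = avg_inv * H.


Cost = 1729.7184 * 18.9831 = 32835.4174

32835.4174 $/yr


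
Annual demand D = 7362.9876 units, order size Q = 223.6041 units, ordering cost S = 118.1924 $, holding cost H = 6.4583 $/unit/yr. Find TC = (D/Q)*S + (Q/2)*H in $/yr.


Ordering cost = D*S/Q = 3891.9196
Holding cost = Q*H/2 = 722.0512
TC = 3891.9196 + 722.0512 = 4613.9708

4613.9708 $/yr


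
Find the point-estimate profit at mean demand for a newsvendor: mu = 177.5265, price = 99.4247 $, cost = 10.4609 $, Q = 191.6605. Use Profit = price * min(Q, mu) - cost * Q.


Sales at mu = min(191.6605, 177.5265) = 177.5265
Revenue = 99.4247 * 177.5265 = 17650.5190
Total cost = 10.4609 * 191.6605 = 2004.9413
Profit = 17650.5190 - 2004.9413 = 15645.5777

15645.5777 $


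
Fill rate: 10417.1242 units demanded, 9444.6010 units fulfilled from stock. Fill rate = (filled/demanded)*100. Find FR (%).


FR = 9444.6010 / 10417.1242 * 100 = 90.6642

90.6642%


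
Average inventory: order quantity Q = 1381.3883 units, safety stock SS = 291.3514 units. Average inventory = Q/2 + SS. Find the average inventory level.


Q/2 = 690.6942
Avg = 690.6942 + 291.3514 = 982.0456

982.0456 units


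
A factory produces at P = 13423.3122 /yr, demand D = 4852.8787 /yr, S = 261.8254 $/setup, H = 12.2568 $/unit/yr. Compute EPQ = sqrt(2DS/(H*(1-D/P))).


1 - D/P = 1 - 0.3615 = 0.6385
H*(1-D/P) = 7.8256
2DS = 2541213.8136
EPQ = sqrt(324728.9509) = 569.8499

569.8499 units


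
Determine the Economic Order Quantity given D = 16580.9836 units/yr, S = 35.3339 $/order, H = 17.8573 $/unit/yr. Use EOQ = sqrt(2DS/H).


2*D*S = 2 * 16580.9836 * 35.3339 = 1171741.6328
2*D*S/H = 65616.9540
EOQ = sqrt(65616.9540) = 256.1581

256.1581 units


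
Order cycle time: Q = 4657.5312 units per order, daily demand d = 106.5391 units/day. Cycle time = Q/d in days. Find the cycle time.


Cycle = 4657.5312 / 106.5391 = 43.7166

43.7166 days


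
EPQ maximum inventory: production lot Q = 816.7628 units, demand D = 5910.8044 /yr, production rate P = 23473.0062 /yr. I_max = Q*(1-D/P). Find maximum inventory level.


D/P = 0.2518
1 - D/P = 0.7482
I_max = 816.7628 * 0.7482 = 611.0914

611.0914 units


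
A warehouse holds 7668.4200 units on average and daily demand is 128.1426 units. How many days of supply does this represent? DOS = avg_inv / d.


DOS = 7668.4200 / 128.1426 = 59.8429

59.8429 days


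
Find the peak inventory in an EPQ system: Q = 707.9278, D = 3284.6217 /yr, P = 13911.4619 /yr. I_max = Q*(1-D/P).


D/P = 0.2361
1 - D/P = 0.7639
I_max = 707.9278 * 0.7639 = 540.7797

540.7797 units


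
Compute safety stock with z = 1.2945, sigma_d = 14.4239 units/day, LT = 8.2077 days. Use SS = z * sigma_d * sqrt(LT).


sqrt(LT) = sqrt(8.2077) = 2.8649
SS = 1.2945 * 14.4239 * 2.8649 = 53.4928

53.4928 units


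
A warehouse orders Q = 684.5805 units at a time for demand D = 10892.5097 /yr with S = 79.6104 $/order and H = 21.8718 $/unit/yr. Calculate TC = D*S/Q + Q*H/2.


Ordering cost = D*S/Q = 1266.6984
Holding cost = Q*H/2 = 7486.5039
TC = 1266.6984 + 7486.5039 = 8753.2023

8753.2023 $/yr


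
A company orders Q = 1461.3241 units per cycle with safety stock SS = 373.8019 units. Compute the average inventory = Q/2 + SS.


Q/2 = 730.6621
Avg = 730.6621 + 373.8019 = 1104.4640

1104.4640 units


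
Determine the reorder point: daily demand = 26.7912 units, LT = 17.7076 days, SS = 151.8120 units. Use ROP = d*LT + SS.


d*LT = 26.7912 * 17.7076 = 474.4079
ROP = 474.4079 + 151.8120 = 626.2199

626.2199 units


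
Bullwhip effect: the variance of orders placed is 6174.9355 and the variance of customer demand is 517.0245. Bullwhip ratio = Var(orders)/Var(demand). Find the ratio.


BW = 6174.9355 / 517.0245 = 11.9432

11.9432


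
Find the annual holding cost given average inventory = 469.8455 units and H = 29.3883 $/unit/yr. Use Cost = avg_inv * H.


Cost = 469.8455 * 29.3883 = 13807.9605

13807.9605 $/yr


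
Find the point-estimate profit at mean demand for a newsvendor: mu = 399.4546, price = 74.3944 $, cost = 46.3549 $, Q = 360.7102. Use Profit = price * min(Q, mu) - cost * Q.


Sales at mu = min(360.7102, 399.4546) = 360.7102
Revenue = 74.3944 * 360.7102 = 26834.8189
Total cost = 46.3549 * 360.7102 = 16720.6852
Profit = 26834.8189 - 16720.6852 = 10114.1337

10114.1337 $


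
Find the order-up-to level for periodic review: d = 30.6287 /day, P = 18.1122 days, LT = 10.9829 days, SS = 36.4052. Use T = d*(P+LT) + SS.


P + LT = 29.0951
d*(P+LT) = 30.6287 * 29.0951 = 891.1451
T = 891.1451 + 36.4052 = 927.5503

927.5503 units


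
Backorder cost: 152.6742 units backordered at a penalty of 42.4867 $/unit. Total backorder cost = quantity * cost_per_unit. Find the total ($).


Total = 152.6742 * 42.4867 = 6486.6229

6486.6229 $


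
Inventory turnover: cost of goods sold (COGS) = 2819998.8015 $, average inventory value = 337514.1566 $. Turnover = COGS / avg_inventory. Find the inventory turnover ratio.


Turnover = 2819998.8015 / 337514.1566 = 8.3552

8.3552


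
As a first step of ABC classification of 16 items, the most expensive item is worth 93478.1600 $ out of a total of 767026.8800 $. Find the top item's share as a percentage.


Top item = 93478.1600
Total = 767026.8800
Percentage = 93478.1600 / 767026.8800 * 100 = 12.1871

12.1871%


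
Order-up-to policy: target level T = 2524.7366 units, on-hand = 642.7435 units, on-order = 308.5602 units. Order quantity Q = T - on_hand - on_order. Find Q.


Inventory position = OH + OO = 642.7435 + 308.5602 = 951.3037
Q = 2524.7366 - 951.3037 = 1573.4329

1573.4329 units


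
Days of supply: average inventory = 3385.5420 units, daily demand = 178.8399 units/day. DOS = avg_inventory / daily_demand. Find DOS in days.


DOS = 3385.5420 / 178.8399 = 18.9306

18.9306 days


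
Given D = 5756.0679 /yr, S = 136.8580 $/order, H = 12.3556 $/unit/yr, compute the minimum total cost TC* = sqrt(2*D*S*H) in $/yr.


2*D*S*H = 19466592.2904
TC* = sqrt(19466592.2904) = 4412.0961

4412.0961 $/yr


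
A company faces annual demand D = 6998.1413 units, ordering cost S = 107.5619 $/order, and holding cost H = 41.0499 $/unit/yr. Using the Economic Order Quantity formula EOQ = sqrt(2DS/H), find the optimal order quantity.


2*D*S = 2 * 6998.1413 * 107.5619 = 1505466.7494
2*D*S/H = 36674.0662
EOQ = sqrt(36674.0662) = 191.5047

191.5047 units


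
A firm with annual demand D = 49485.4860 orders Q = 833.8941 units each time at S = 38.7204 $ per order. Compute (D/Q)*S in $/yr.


Number of orders = D/Q = 59.3427
Cost = 59.3427 * 38.7204 = 2297.7712

2297.7712 $/yr


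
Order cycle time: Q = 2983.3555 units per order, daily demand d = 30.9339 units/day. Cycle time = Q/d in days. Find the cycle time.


Cycle = 2983.3555 / 30.9339 = 96.4429

96.4429 days


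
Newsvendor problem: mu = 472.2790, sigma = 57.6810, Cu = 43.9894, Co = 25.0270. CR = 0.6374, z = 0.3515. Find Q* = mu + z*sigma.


CR = Cu/(Cu+Co) = 43.9894/(43.9894+25.0270) = 0.6374
z = 0.3515
Q* = 472.2790 + 0.3515 * 57.6810 = 492.5539

492.5539 units


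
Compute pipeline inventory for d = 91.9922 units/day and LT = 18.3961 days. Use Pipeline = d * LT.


Pipeline = 91.9922 * 18.3961 = 1692.2977

1692.2977 units


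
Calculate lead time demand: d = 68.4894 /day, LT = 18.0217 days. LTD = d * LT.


LTD = 68.4894 * 18.0217 = 1234.2954

1234.2954 units


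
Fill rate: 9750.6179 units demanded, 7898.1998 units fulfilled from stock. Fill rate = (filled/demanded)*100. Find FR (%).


FR = 7898.1998 / 9750.6179 * 100 = 81.0020

81.0020%


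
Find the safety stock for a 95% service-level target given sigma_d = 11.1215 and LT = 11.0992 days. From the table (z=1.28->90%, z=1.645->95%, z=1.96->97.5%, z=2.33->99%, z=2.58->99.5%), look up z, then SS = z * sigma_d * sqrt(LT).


From the table, SL = 95% corresponds to z = 1.645
sqrt(LT) = sqrt(11.0992) = 3.3315
SS = 1.645 * 11.1215 * 3.3315 = 60.9502

60.9502 units


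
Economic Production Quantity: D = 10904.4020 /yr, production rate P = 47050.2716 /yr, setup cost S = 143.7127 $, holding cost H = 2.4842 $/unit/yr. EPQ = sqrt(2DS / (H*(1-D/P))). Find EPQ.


1 - D/P = 1 - 0.2318 = 0.7682
H*(1-D/P) = 1.9085
2DS = 3134202.1066
EPQ = sqrt(1642267.4984) = 1281.5099

1281.5099 units


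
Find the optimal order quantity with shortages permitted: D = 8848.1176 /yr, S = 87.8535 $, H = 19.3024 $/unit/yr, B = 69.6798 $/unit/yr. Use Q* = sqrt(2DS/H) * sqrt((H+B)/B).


sqrt(2DS/H) = 283.8013
sqrt((H+B)/B) = 1.1301
Q* = 283.8013 * 1.1301 = 320.7100

320.7100 units


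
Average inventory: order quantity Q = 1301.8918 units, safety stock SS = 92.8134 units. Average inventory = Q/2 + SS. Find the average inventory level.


Q/2 = 650.9459
Avg = 650.9459 + 92.8134 = 743.7593

743.7593 units


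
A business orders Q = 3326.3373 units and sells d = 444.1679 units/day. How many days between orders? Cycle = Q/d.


Cycle = 3326.3373 / 444.1679 = 7.4889

7.4889 days


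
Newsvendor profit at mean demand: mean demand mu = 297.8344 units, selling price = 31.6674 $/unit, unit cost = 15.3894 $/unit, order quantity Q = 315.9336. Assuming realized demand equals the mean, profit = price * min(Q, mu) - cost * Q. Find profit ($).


Sales at mu = min(315.9336, 297.8344) = 297.8344
Revenue = 31.6674 * 297.8344 = 9431.6411
Total cost = 15.3894 * 315.9336 = 4862.0285
Profit = 9431.6411 - 4862.0285 = 4569.6125

4569.6125 $


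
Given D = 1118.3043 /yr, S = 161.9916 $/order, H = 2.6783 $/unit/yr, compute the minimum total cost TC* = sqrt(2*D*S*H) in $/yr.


2*D*S*H = 970379.7092
TC* = sqrt(970379.7092) = 985.0785

985.0785 $/yr


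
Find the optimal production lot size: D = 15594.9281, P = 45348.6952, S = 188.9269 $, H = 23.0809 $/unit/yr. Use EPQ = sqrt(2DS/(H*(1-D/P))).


1 - D/P = 1 - 0.3439 = 0.6561
H*(1-D/P) = 15.1436
2DS = 5892602.8433
EPQ = sqrt(389114.3687) = 623.7903

623.7903 units


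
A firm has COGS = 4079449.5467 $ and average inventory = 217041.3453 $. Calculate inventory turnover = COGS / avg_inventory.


Turnover = 4079449.5467 / 217041.3453 = 18.7957

18.7957


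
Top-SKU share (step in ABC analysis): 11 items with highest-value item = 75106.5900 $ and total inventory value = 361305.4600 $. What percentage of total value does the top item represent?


Top item = 75106.5900
Total = 361305.4600
Percentage = 75106.5900 / 361305.4600 * 100 = 20.7876

20.7876%


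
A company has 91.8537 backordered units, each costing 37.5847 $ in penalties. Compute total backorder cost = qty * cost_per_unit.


Total = 91.8537 * 37.5847 = 3452.2938

3452.2938 $


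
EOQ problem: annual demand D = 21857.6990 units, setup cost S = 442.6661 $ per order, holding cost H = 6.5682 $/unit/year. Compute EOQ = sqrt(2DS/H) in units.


2*D*S = 2 * 21857.6990 * 442.6661 = 19351324.7426
2*D*S/H = 2946214.2966
EOQ = sqrt(2946214.2966) = 1716.4540

1716.4540 units


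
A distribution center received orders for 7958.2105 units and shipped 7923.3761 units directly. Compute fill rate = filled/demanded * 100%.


FR = 7923.3761 / 7958.2105 * 100 = 99.5623

99.5623%


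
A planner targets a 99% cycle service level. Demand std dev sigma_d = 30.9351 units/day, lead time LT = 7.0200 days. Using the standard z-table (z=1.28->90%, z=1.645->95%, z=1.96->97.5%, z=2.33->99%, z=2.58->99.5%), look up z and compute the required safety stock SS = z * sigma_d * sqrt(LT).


From the table, SL = 99% corresponds to z = 2.33
sqrt(LT) = sqrt(7.0200) = 2.6495
SS = 2.33 * 30.9351 * 2.6495 = 190.9748

190.9748 units


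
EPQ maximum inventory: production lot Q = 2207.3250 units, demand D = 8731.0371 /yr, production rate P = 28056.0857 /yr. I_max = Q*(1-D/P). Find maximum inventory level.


D/P = 0.3112
1 - D/P = 0.6888
I_max = 2207.3250 * 0.6888 = 1520.4068

1520.4068 units


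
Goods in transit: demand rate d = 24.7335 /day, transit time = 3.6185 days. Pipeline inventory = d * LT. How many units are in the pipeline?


Pipeline = 24.7335 * 3.6185 = 89.4982

89.4982 units


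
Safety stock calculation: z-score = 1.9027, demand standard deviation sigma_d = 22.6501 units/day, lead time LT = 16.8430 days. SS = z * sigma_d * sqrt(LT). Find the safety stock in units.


sqrt(LT) = sqrt(16.8430) = 4.1040
SS = 1.9027 * 22.6501 * 4.1040 = 176.8684

176.8684 units


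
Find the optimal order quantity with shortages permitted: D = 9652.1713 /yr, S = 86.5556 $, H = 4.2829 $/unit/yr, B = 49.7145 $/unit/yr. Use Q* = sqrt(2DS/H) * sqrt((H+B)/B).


sqrt(2DS/H) = 624.6060
sqrt((H+B)/B) = 1.0422
Q* = 624.6060 * 1.0422 = 650.9551

650.9551 units


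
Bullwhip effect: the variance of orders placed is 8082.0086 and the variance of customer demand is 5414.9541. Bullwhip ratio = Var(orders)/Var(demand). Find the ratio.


BW = 8082.0086 / 5414.9541 = 1.4925

1.4925


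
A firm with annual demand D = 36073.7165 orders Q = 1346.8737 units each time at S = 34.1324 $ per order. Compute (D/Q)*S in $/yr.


Number of orders = D/Q = 26.7833
Cost = 26.7833 * 34.1324 = 914.1782

914.1782 $/yr


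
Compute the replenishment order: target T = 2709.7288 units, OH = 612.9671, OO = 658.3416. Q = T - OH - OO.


Inventory position = OH + OO = 612.9671 + 658.3416 = 1271.3087
Q = 2709.7288 - 1271.3087 = 1438.4201

1438.4201 units


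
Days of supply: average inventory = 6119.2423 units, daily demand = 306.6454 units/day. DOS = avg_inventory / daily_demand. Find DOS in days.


DOS = 6119.2423 / 306.6454 = 19.9554

19.9554 days


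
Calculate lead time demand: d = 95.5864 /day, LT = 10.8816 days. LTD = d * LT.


LTD = 95.5864 * 10.8816 = 1040.1330

1040.1330 units


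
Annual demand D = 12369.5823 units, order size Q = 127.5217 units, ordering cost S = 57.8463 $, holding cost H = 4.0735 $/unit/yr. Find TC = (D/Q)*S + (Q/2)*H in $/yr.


Ordering cost = D*S/Q = 5611.0808
Holding cost = Q*H/2 = 259.7298
TC = 5611.0808 + 259.7298 = 5870.8107

5870.8107 $/yr


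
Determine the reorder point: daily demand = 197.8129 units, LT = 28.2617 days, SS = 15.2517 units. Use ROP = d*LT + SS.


d*LT = 197.8129 * 28.2617 = 5590.5288
ROP = 5590.5288 + 15.2517 = 5605.7805

5605.7805 units


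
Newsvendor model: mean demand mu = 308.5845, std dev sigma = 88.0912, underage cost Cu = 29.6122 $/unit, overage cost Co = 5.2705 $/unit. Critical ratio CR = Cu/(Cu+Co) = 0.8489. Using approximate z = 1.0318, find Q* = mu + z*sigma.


CR = Cu/(Cu+Co) = 29.6122/(29.6122+5.2705) = 0.8489
z = 1.0318
Q* = 308.5845 + 1.0318 * 88.0912 = 399.4770

399.4770 units


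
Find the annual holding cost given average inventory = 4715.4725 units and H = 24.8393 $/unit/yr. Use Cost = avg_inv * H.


Cost = 4715.4725 * 24.8393 = 117129.0361

117129.0361 $/yr


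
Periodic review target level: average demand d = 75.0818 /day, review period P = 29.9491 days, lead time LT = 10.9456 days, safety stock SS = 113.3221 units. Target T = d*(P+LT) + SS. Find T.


P + LT = 40.8947
d*(P+LT) = 75.0818 * 40.8947 = 3070.4477
T = 3070.4477 + 113.3221 = 3183.7698

3183.7698 units


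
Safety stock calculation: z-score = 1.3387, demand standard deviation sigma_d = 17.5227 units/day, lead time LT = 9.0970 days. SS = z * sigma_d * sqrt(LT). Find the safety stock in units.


sqrt(LT) = sqrt(9.0970) = 3.0161
SS = 1.3387 * 17.5227 * 3.0161 = 70.7511

70.7511 units


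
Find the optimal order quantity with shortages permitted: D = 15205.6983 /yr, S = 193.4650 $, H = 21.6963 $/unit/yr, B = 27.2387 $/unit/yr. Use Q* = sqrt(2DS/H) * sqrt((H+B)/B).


sqrt(2DS/H) = 520.7467
sqrt((H+B)/B) = 1.3403
Q* = 520.7467 * 1.3403 = 697.9803

697.9803 units


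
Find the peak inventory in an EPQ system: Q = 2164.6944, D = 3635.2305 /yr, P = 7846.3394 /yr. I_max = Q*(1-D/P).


D/P = 0.4633
1 - D/P = 0.5367
I_max = 2164.6944 * 0.5367 = 1161.7856

1161.7856 units


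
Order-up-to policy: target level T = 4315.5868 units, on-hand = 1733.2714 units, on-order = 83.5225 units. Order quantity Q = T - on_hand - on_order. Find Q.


Inventory position = OH + OO = 1733.2714 + 83.5225 = 1816.7939
Q = 4315.5868 - 1816.7939 = 2498.7929

2498.7929 units


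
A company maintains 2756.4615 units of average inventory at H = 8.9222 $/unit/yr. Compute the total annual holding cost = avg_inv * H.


Cost = 2756.4615 * 8.9222 = 24593.7008

24593.7008 $/yr


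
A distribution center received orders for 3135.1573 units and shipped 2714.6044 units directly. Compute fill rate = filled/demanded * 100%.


FR = 2714.6044 / 3135.1573 * 100 = 86.5859

86.5859%


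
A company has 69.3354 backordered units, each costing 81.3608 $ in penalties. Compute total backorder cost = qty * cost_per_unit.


Total = 69.3354 * 81.3608 = 5641.1836

5641.1836 $


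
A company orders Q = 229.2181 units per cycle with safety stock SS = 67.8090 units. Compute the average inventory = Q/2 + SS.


Q/2 = 114.6090
Avg = 114.6090 + 67.8090 = 182.4180

182.4180 units


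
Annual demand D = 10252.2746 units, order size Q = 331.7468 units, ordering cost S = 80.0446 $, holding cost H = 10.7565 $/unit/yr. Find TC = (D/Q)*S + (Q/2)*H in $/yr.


Ordering cost = D*S/Q = 2473.6914
Holding cost = Q*H/2 = 1784.2172
TC = 2473.6914 + 1784.2172 = 4257.9087

4257.9087 $/yr


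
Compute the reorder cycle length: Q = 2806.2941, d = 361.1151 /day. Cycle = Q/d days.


Cycle = 2806.2941 / 361.1151 = 7.7712

7.7712 days


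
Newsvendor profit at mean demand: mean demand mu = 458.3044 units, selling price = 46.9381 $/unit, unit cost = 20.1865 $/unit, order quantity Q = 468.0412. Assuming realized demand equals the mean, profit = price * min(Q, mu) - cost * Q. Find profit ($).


Sales at mu = min(468.0412, 458.3044) = 458.3044
Revenue = 46.9381 * 458.3044 = 21511.9378
Total cost = 20.1865 * 468.0412 = 9448.1137
Profit = 21511.9378 - 9448.1137 = 12063.8241

12063.8241 $


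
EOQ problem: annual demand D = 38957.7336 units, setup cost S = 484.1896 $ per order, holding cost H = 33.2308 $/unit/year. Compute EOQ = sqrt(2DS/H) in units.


2*D*S = 2 * 38957.7336 * 484.1896 = 37725858.8974
2*D*S/H = 1135267.8508
EOQ = sqrt(1135267.8508) = 1065.4895

1065.4895 units


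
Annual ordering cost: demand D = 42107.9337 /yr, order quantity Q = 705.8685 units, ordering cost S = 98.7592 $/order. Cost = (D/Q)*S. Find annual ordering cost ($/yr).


Number of orders = D/Q = 59.6541
Cost = 59.6541 * 98.7592 = 5891.3889

5891.3889 $/yr


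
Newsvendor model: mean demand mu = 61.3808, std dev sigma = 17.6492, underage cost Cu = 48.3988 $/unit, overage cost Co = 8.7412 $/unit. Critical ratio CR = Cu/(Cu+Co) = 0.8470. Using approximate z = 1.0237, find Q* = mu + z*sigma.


CR = Cu/(Cu+Co) = 48.3988/(48.3988+8.7412) = 0.8470
z = 1.0237
Q* = 61.3808 + 1.0237 * 17.6492 = 79.4483

79.4483 units


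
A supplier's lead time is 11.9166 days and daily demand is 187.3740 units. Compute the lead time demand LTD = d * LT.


LTD = 187.3740 * 11.9166 = 2232.8610

2232.8610 units


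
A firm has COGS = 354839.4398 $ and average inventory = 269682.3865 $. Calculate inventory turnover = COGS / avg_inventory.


Turnover = 354839.4398 / 269682.3865 = 1.3158

1.3158


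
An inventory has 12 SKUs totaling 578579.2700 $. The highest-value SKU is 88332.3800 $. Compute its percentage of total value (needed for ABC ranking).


Top item = 88332.3800
Total = 578579.2700
Percentage = 88332.3800 / 578579.2700 * 100 = 15.2671

15.2671%


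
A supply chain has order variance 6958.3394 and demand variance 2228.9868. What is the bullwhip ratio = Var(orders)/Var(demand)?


BW = 6958.3394 / 2228.9868 = 3.1217

3.1217


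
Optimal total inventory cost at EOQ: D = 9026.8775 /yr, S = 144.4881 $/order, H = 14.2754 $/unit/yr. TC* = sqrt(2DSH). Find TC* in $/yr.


2*D*S*H = 37238134.0389
TC* = sqrt(37238134.0389) = 6102.3056

6102.3056 $/yr


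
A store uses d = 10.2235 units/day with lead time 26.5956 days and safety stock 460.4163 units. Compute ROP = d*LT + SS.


d*LT = 10.2235 * 26.5956 = 271.9001
ROP = 271.9001 + 460.4163 = 732.3164

732.3164 units


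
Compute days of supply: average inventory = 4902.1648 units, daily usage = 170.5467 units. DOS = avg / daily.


DOS = 4902.1648 / 170.5467 = 28.7438

28.7438 days


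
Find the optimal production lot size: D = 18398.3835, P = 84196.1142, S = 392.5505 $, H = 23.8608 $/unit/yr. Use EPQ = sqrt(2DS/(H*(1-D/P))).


1 - D/P = 1 - 0.2185 = 0.7815
H*(1-D/P) = 18.6468
2DS = 14444589.2842
EPQ = sqrt(774642.5174) = 880.1378

880.1378 units


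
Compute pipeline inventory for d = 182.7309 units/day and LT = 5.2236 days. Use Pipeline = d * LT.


Pipeline = 182.7309 * 5.2236 = 954.5131

954.5131 units


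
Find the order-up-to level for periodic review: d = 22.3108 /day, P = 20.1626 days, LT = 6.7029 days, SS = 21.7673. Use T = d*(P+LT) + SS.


P + LT = 26.8655
d*(P+LT) = 22.3108 * 26.8655 = 599.3908
T = 599.3908 + 21.7673 = 621.1581

621.1581 units


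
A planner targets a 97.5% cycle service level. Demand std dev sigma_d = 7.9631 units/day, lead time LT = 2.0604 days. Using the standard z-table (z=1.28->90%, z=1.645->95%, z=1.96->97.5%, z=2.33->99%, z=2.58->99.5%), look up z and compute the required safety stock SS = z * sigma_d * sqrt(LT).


From the table, SL = 97.5% corresponds to z = 1.96
sqrt(LT) = sqrt(2.0604) = 1.4354
SS = 1.96 * 7.9631 * 1.4354 = 22.4034

22.4034 units


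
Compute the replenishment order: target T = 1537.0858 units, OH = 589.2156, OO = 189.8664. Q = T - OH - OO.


Inventory position = OH + OO = 589.2156 + 189.8664 = 779.0820
Q = 1537.0858 - 779.0820 = 758.0038

758.0038 units


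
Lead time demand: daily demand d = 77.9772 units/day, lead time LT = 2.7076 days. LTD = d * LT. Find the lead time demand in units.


LTD = 77.9772 * 2.7076 = 211.1311

211.1311 units


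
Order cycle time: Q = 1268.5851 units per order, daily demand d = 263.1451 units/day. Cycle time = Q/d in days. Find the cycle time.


Cycle = 1268.5851 / 263.1451 = 4.8209

4.8209 days


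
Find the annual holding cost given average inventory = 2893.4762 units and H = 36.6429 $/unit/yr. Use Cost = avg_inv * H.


Cost = 2893.4762 * 36.6429 = 106025.3590

106025.3590 $/yr


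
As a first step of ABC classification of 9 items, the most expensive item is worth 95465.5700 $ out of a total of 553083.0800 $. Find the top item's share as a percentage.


Top item = 95465.5700
Total = 553083.0800
Percentage = 95465.5700 / 553083.0800 * 100 = 17.2606

17.2606%


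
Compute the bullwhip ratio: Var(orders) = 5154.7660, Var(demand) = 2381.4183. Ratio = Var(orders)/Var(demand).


BW = 5154.7660 / 2381.4183 = 2.1646

2.1646


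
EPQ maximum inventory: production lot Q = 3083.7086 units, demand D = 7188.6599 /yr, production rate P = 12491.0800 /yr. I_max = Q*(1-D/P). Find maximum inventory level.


D/P = 0.5755
1 - D/P = 0.4245
I_max = 3083.7086 * 0.4245 = 1309.0236

1309.0236 units


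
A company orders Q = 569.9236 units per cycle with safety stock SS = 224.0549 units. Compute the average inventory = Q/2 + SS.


Q/2 = 284.9618
Avg = 284.9618 + 224.0549 = 509.0167

509.0167 units


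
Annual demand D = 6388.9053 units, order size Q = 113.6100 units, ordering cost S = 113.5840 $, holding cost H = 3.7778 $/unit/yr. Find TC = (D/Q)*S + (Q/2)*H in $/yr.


Ordering cost = D*S/Q = 6387.4432
Holding cost = Q*H/2 = 214.5979
TC = 6387.4432 + 214.5979 = 6602.0411

6602.0411 $/yr


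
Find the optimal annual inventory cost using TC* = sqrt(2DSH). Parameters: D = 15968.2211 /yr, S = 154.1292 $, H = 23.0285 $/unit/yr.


2*D*S*H = 113354067.2452
TC* = sqrt(113354067.2452) = 10646.7867

10646.7867 $/yr


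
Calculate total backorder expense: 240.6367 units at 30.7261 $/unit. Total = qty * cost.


Total = 240.6367 * 30.7261 = 7393.8273

7393.8273 $


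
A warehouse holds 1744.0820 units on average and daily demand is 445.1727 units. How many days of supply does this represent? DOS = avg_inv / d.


DOS = 1744.0820 / 445.1727 = 3.9178

3.9178 days


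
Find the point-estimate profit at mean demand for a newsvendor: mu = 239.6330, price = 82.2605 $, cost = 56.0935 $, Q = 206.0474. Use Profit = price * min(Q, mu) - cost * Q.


Sales at mu = min(206.0474, 239.6330) = 206.0474
Revenue = 82.2605 * 206.0474 = 16949.5621
Total cost = 56.0935 * 206.0474 = 11557.9198
Profit = 16949.5621 - 11557.9198 = 5391.6423

5391.6423 $


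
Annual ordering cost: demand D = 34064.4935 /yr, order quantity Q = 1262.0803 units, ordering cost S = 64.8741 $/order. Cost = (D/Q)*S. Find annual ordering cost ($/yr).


Number of orders = D/Q = 26.9907
Cost = 26.9907 * 64.8741 = 1751.0006

1751.0006 $/yr


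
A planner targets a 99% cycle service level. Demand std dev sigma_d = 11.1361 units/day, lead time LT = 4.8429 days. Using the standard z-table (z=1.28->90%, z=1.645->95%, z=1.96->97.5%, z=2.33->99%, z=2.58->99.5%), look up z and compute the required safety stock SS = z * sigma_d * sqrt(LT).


From the table, SL = 99% corresponds to z = 2.33
sqrt(LT) = sqrt(4.8429) = 2.2007
SS = 2.33 * 11.1361 * 2.2007 = 57.1007

57.1007 units


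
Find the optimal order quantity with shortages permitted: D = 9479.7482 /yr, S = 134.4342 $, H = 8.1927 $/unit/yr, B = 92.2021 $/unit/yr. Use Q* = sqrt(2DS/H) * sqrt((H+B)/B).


sqrt(2DS/H) = 557.7695
sqrt((H+B)/B) = 1.0435
Q* = 557.7695 * 1.0435 = 582.0227

582.0227 units


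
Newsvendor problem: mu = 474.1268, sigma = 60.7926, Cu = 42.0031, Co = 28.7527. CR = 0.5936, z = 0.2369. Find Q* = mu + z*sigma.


CR = Cu/(Cu+Co) = 42.0031/(42.0031+28.7527) = 0.5936
z = 0.2369
Q* = 474.1268 + 0.2369 * 60.7926 = 488.5286

488.5286 units


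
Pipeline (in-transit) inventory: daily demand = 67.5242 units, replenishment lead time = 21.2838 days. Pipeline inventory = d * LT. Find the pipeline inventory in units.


Pipeline = 67.5242 * 21.2838 = 1437.1716

1437.1716 units


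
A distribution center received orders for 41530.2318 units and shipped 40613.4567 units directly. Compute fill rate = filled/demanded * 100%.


FR = 40613.4567 / 41530.2318 * 100 = 97.7925

97.7925%


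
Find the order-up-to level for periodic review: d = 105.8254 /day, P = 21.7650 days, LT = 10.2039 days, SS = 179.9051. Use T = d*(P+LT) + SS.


P + LT = 31.9689
d*(P+LT) = 105.8254 * 31.9689 = 3383.1216
T = 3383.1216 + 179.9051 = 3563.0267

3563.0267 units


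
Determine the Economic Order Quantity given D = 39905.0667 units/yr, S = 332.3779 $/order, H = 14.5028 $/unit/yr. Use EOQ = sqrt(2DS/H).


2*D*S = 2 * 39905.0667 * 332.3779 = 26527124.5382
2*D*S/H = 1829103.6585
EOQ = sqrt(1829103.6585) = 1352.4436

1352.4436 units


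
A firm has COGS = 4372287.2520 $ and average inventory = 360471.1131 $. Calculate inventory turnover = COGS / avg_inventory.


Turnover = 4372287.2520 / 360471.1131 = 12.1294

12.1294


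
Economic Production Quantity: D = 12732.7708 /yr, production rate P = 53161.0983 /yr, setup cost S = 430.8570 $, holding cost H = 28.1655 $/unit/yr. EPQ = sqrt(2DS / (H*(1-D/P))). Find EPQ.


1 - D/P = 1 - 0.2395 = 0.7605
H*(1-D/P) = 21.4195
2DS = 10972006.8572
EPQ = sqrt(512243.8756) = 715.7121

715.7121 units


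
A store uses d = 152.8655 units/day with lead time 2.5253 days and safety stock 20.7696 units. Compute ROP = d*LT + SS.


d*LT = 152.8655 * 2.5253 = 386.0312
ROP = 386.0312 + 20.7696 = 406.8008

406.8008 units


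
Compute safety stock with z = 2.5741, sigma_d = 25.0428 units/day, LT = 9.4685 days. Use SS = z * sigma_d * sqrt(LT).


sqrt(LT) = sqrt(9.4685) = 3.0771
SS = 2.5741 * 25.0428 * 3.0771 = 198.3576

198.3576 units


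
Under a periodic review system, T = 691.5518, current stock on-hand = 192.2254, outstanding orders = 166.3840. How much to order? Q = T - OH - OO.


Inventory position = OH + OO = 192.2254 + 166.3840 = 358.6094
Q = 691.5518 - 358.6094 = 332.9424

332.9424 units


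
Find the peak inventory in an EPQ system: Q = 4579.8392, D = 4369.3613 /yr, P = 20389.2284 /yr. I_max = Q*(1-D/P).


D/P = 0.2143
1 - D/P = 0.7857
I_max = 4579.8392 * 0.7857 = 3598.3910

3598.3910 units


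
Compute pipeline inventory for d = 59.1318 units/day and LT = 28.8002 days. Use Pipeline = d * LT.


Pipeline = 59.1318 * 28.8002 = 1703.0077

1703.0077 units


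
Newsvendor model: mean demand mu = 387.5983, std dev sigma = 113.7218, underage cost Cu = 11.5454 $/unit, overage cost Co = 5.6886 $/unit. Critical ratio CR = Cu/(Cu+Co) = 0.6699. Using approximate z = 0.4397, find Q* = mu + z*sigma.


CR = Cu/(Cu+Co) = 11.5454/(11.5454+5.6886) = 0.6699
z = 0.4397
Q* = 387.5983 + 0.4397 * 113.7218 = 437.6018

437.6018 units


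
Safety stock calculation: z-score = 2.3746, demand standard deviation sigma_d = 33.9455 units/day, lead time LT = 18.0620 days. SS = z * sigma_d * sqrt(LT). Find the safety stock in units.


sqrt(LT) = sqrt(18.0620) = 4.2499
SS = 2.3746 * 33.9455 * 4.2499 = 342.5749

342.5749 units


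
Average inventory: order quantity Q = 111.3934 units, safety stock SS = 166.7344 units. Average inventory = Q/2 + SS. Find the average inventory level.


Q/2 = 55.6967
Avg = 55.6967 + 166.7344 = 222.4311

222.4311 units


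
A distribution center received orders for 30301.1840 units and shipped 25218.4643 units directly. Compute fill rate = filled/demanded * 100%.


FR = 25218.4643 / 30301.1840 * 100 = 83.2260

83.2260%


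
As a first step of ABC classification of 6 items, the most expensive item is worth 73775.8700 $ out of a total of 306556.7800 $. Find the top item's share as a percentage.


Top item = 73775.8700
Total = 306556.7800
Percentage = 73775.8700 / 306556.7800 * 100 = 24.0660

24.0660%


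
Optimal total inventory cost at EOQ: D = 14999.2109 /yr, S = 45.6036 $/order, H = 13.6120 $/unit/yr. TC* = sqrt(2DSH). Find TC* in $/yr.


2*D*S*H = 18621706.4186
TC* = sqrt(18621706.4186) = 4315.2875

4315.2875 $/yr


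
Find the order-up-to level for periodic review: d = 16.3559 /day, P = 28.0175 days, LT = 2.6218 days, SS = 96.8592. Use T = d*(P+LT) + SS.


P + LT = 30.6393
d*(P+LT) = 16.3559 * 30.6393 = 501.1333
T = 501.1333 + 96.8592 = 597.9925

597.9925 units


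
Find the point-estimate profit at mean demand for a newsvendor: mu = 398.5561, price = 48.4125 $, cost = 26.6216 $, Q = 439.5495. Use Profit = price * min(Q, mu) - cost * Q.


Sales at mu = min(439.5495, 398.5561) = 398.5561
Revenue = 48.4125 * 398.5561 = 19295.0972
Total cost = 26.6216 * 439.5495 = 11701.5110
Profit = 19295.0972 - 11701.5110 = 7593.5862

7593.5862 $


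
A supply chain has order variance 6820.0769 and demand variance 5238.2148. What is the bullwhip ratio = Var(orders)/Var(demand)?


BW = 6820.0769 / 5238.2148 = 1.3020

1.3020


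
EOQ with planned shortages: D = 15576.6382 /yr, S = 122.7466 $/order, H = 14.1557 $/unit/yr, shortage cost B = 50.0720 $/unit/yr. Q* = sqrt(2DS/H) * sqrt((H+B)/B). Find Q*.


sqrt(2DS/H) = 519.7457
sqrt((H+B)/B) = 1.1326
Q* = 519.7457 * 1.1326 = 588.6466

588.6466 units


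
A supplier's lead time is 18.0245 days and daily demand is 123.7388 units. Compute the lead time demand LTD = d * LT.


LTD = 123.7388 * 18.0245 = 2230.3300

2230.3300 units


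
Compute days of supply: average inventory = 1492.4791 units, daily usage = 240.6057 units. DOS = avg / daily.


DOS = 1492.4791 / 240.6057 = 6.2030

6.2030 days
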